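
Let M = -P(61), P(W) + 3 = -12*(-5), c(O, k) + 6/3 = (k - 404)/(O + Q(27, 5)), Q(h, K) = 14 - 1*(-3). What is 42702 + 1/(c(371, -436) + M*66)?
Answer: 15599809139/365318 ≈ 42702.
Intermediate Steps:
Q(h, K) = 17 (Q(h, K) = 14 + 3 = 17)
c(O, k) = -2 + (-404 + k)/(17 + O) (c(O, k) = -2 + (k - 404)/(O + 17) = -2 + (-404 + k)/(17 + O))
P(W) = 57 (P(W) = -3 - 12*(-5) = -3 + 60 = 57)
M = -57 (M = -1*57 = -57)
42702 + 1/(c(371, -436) + M*66) = 42702 + 1/((-438 - 436 - 2*371)/(17 + 371) - 57*66) = 42702 + 1/((-438 - 436 - 742)/388 - 3762) = 42702 + 1/((1/388)*(-1616) - 3762) = 42702 + 1/(-404/97 - 3762) = 42702 + 1/(-365318/97) = 42702 - 97/365318 = 15599809139/365318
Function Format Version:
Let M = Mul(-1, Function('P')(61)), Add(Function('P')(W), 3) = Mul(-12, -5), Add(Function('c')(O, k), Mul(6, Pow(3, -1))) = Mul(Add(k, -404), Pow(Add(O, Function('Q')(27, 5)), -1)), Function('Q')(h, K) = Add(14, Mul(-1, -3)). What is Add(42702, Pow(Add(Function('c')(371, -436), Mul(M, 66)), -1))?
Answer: Rational(15599809139, 365318) ≈ 42702.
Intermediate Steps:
Function('Q')(h, K) = 17 (Function('Q')(h, K) = Add(14, 3) = 17)
Function('c')(O, k) = Add(-2, Mul(Pow(Add(17, O), -1), Add(-404, k))) (Function('c')(O, k) = Add(-2, Mul(Add(k, -404), Pow(Add(O, 17), -1))) = Add(-2, Mul(Add(-404, k), Pow(Add(17, O), -1))) = Add(-2, Mul(Pow(Add(17, O), -1), Add(-404, k))))
Function('P')(W) = 57 (Function('P')(W) = Add(-3, Mul(-12, -5)) = Add(-3, 60) = 57)
M = -57 (M = Mul(-1, 57) = -57)
Add(42702, Pow(Add(Function('c')(371, -436), Mul(M, 66)), -1)) = Add(42702, Pow(Add(Mul(Pow(Add(17, 371), -1), Add(-438, -436, Mul(-2, 371))), Mul(-57, 66)), -1)) = Add(42702, Pow(Add(Mul(Pow(388, -1), Add(-438, -436, -742)), -3762), -1)) = Add(42702, Pow(Add(Mul(Rational(1, 388), -1616), -3762), -1)) = Add(42702, Pow(Add(Rational(-404, 97), -3762), -1)) = Add(42702, Pow(Rational(-365318, 97), -1)) = Add(42702, Rational(-97, 365318)) = Rational(15599809139, 365318)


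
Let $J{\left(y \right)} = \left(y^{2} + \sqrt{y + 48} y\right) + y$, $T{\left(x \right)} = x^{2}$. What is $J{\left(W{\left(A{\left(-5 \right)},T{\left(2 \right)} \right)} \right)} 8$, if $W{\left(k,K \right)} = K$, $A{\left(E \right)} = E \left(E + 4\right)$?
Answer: $160 + 64 \sqrt{13} \approx 390.76$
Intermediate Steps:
$A{\left(E \right)} = E \left(4 + E\right)$
$J{\left(y \right)} = y + y^{2} + y \sqrt{48 + y}$ ($J{\left(y \right)} = \left(y^{2} + \sqrt{48 + y} y\right) + y = \left(y^{2} + y \sqrt{48 + y}\right) + y = y + y^{2} + y \sqrt{48 + y}$)
$J{\left(W{\left(A{\left(-5 \right)},T{\left(2 \right)} \right)} \right)} 8 = 2^{2} \left(1 + 2^{2} + \sqrt{48 + 2^{2}}\right) 8 = 4 \left(1 + 4 + \sqrt{48 + 4}\right) 8 = 4 \left(1 + 4 + \sqrt{52}\right) 8 = 4 \left(1 + 4 + 2 \sqrt{13}\right) 8 = 4 \left(5 + 2 \sqrt{13}\right) 8 = \left(20 + 8 \sqrt{13}\right) 8 = 160 + 64 \sqrt{13}$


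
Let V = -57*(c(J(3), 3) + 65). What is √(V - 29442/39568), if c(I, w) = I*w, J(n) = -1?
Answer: 3*I*√38431176738/9892 ≈ 59.454*I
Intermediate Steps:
V = -3534 (V = -57*(-1*3 + 65) = -57*(-3 + 65) = -57*62 = -3534)
√(V - 29442/39568) = √(-3534 - 29442/39568) = √(-3534 - 29442*1/39568) = √(-3534 - 14721/19784) = √(-69931377/19784) = 3*I*√38431176738/9892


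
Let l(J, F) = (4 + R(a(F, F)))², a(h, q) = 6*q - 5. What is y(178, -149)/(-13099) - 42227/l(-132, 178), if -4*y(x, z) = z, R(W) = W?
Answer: -2382160753/59652269644 ≈ -0.039934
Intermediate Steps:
a(h, q) = -5 + 6*q
y(x, z) = -z/4
l(J, F) = (-1 + 6*F)² (l(J, F) = (4 + (-5 + 6*F))² = (-1 + 6*F)²)
y(178, -149)/(-13099) - 42227/l(-132, 178) = -¼*(-149)/(-13099) - 42227/(-1 + 6*178)² = (149/4)*(-1/13099) - 42227/(-1 + 1068)² = -149/52396 - 42227/(1067²) = -149/52396 - 42227/1138489 = -2382160753/59652269644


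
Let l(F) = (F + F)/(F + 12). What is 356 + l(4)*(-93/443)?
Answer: 315323/886 ≈ 355.90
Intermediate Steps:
l(F) = 2*F/(12 + F) (l(F) = (2*F)/(12 + F) = 2*F/(12 + F))
356 + l(4)*(-93/443) = 356 + (2*4/(12 + 4))*(-93/443) = 356 + (2*4/16)*(-93*1/443) = 356 + (2*4*(1/16))*(-93/443) = 356 + (1/2)*(-93/443) = 356 - 93/886 = 315323/886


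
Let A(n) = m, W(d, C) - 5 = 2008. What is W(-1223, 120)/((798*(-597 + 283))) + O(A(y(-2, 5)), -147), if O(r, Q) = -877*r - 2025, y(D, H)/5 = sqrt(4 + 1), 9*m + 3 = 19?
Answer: -2694239707/751716 ≈ -3584.1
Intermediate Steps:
m = 16/9 (m = -1/3 + (1/9)*19 = -1/3 + 19/9 = 16/9 ≈ 1.7778)
W(d, C) = 2013 (W(d, C) = 5 + 2008 = 2013)
y(D, H) = 5*sqrt(5) (y(D, H) = 5*sqrt(4 + 1) = 5*sqrt(5))
A(n) = 16/9
O(r, Q) = -2025 - 877*r
W(-1223, 120)/((798*(-597 + 283))) + O(A(y(-2, 5)), -147) = 2013/((798*(-597 + 283))) + (-2025 - 877*16/9) = 2013/((798*(-314))) + (-2025 - 14032/9) = 2013/(-250572) - 32257/9 = 2013*(-1/250572) - 32257/9 = -671/83524 - 32257/9 = -2694239707/751716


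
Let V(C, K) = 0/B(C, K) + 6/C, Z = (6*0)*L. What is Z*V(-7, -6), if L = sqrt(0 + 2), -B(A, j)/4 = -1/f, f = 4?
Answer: 0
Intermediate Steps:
B(A, j) = 1 (B(A, j) = -(-4)/4 = -4*(-1/4) = 1)
L = sqrt(2) ≈ 1.4142
Z = 0 (Z = (6*0)*sqrt(2) = 0*sqrt(2) = 0)
V(C, K) = 6/C (V(C, K) = 0/1 + 6/C = 0*1 + 6/C = 0 + 6/C = 6/C)
Z*V(-7, -6) = 0*(6/(-7)) = 0*(6*(-1/7)) = 0*(-6/7) = 0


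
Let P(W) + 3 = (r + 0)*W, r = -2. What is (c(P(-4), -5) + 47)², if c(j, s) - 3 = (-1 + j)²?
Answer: 4356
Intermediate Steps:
P(W) = -3 - 2*W (P(W) = -3 + (-2 + 0)*W = -3 - 2*W)
c(j, s) = 3 + (-1 + j)²
(c(P(-4), -5) + 47)² = ((3 + (-1 + (-3 - 2*(-4)))²) + 47)² = ((3 + (-1 + (-3 + 8))²) + 47)² = ((3 + (-1 + 5)²) + 47)² = ((3 + 4²) + 47)² = ((3 + 16) + 47)² = (19 + 47)² = 66² = 4356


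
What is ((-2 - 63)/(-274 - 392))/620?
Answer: 13/82584 ≈ 0.00015742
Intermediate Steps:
((-2 - 63)/(-274 - 392))/620 = -65/(-666)*(1/620) = -65*(-1/666)*(1/620) = (65/666)*(1/620) = 13/82584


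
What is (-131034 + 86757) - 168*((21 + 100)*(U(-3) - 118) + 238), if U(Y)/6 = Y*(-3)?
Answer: 1216731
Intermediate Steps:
U(Y) = -18*Y (U(Y) = 6*(Y*(-3)) = 6*(-3*Y) = -18*Y)
(-131034 + 86757) - 168*((21 + 100)*(U(-3) - 118) + 238) = (-131034 + 86757) - 168*((21 + 100)*(-18*(-3) - 118) + 238) = -44277 - 168*(121*(54 - 118) + 238) = -44277 - 168*(121*(-64) + 238) = -44277 - 168*(-7744 + 238) = -44277 - 168*(-7506) = -44277 + 1261008 = 1216731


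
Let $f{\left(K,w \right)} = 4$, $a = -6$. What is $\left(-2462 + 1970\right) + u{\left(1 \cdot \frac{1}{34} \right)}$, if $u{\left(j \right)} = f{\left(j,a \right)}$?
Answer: $-488$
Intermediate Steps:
$u{\left(j \right)} = 4$
$\left(-2462 + 1970\right) + u{\left(1 \cdot \frac{1}{34} \right)} = \left(-2462 + 1970\right) + 4 = -492 + 4 = -488$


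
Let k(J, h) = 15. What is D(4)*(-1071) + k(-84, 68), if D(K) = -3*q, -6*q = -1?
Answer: 1101/2 ≈ 550.50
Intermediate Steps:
q = ⅙ (q = -⅙*(-1) = ⅙ ≈ 0.16667)
D(K) = -½ (D(K) = -3*⅙ = -½)
D(4)*(-1071) + k(-84, 68) = -½*(-1071) + 15 = 1071/2 + 15 = 1101/2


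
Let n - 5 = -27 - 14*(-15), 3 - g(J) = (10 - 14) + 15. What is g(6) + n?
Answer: 180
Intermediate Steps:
g(J) = -8 (g(J) = 3 - ((10 - 14) + 15) = 3 - (-4 + 15) = 3 - 1*11 = 3 - 11 = -8)
n = 188 (n = 5 + (-27 - 14*(-15)) = 5 + (-27 + 210) = 5 + 183 = 188)
g(6) + n = -8 + 188 = 180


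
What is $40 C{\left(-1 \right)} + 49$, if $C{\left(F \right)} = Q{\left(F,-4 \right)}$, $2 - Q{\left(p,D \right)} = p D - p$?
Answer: $-71$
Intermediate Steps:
$Q{\left(p,D \right)} = 2 + p - D p$ ($Q{\left(p,D \right)} = 2 - \left(p D - p\right) = 2 - \left(D p - p\right) = 2 - \left(- p + D p\right) = 2 + p - D p$)
$C{\left(F \right)} = 2 + 5 F$ ($C{\left(F \right)} = 2 + F - - 4 F = 2 + F + 4 F = 2 + 5 F$)
$40 C{\left(-1 \right)} + 49 = 40 \left(2 + 5 \left(-1\right)\right) + 49 = 40 \left(2 - 5\right) + 49 = 40 \left(-3\right) + 49 = -120 + 49 = -71$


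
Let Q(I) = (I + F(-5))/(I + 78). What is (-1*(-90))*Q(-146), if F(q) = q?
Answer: 6795/34 ≈ 199.85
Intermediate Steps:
Q(I) = (-5 + I)/(78 + I) (Q(I) = (I - 5)/(I + 78) = (-5 + I)/(78 + I))
(-1*(-90))*Q(-146) = (-1*(-90))*((-5 - 146)/(78 - 146)) = 90*(-151/(-68)) = 90*(-1/68*(-151)) = 90*(151/68) = 6795/34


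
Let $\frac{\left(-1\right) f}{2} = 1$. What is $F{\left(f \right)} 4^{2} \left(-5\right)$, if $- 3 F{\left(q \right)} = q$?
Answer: $- \frac{160}{3} \approx -53.333$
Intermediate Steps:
$f = -2$ ($f = \left(-2\right) 1 = -2$)
$F{\left(q \right)} = - \frac{q}{3}$
$F{\left(f \right)} 4^{2} \left(-5\right) = \left(- \frac{1}{3}\right) \left(-2\right) 4^{2} \left(-5\right) = \frac{2}{3} \cdot 16 \left(-5\right) = \frac{32}{3} \left(-5\right) = - \frac{160}{3}$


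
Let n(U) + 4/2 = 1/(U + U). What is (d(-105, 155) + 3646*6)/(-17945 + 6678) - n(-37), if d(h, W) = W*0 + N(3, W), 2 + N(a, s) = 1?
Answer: 60033/833758 ≈ 0.072003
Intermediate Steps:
n(U) = -2 + 1/(2*U) (n(U) = -2 + 1/(U + U) = -2 + 1/(2*U))
N(a, s) = -1 (N(a, s) = -2 + 1 = -1)
d(h, W) = -1 (d(h, W) = W*0 - 1 = 0 - 1 = -1)
(d(-105, 155) + 3646*6)/(-17945 + 6678) - n(-37) = (-1 + 3646*6)/(-17945 + 6678) - (-2 + (½)/(-37)) = (-1 + 21876)/(-11267) - (-2 + (½)*(-1/37)) = 21875*(-1/11267) - (-2 - 1/74) = -21875/11267 - 1*(-149/74) = -21875/11267 + 149/74 = 60033/833758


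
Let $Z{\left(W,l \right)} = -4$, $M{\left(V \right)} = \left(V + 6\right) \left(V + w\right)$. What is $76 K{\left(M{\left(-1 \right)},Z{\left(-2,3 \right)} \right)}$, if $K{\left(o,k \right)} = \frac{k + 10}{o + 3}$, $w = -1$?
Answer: $- \frac{456}{7} \approx -65.143$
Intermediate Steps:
$M{\left(V \right)} = \left(-1 + V\right) \left(6 + V\right)$ ($M{\left(V \right)} = \left(V + 6\right) \left(V - 1\right) = \left(6 + V\right) \left(-1 + V\right) = \left(-1 + V\right) \left(6 + V\right)$)
$K{\left(o,k \right)} = \frac{10 + k}{3 + o}$
$76 K{\left(M{\left(-1 \right)},Z{\left(-2,3 \right)} \right)} = 76 \frac{10 - 4}{3 + \left(-6 + \left(-1\right)^{2} + 5 \left(-1\right)\right)} = 76 \frac{1}{3 - 10} \cdot 6 = 76 \frac{1}{-7} \cdot 6 = 76 \left(\left(- \frac{1}{7}\right) 6\right) = 76 \left(- \frac{6}{7}\right) = - \frac{456}{7}$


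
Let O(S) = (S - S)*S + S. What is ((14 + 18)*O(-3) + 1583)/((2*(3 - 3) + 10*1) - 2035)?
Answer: -1487/2025 ≈ -0.73432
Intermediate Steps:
O(S) = S (O(S) = 0*S + S = 0 + S = S)
((14 + 18)*O(-3) + 1583)/((2*(3 - 3) + 10*1) - 2035) = ((14 + 18)*(-3) + 1583)/((2*(3 - 3) + 10*1) - 2035) = (32*(-3) + 1583)/((2*0 + 10) - 2035) = (-96 + 1583)/((0 + 10) - 2035) = 1487/(10 - 2035) = 1487/(-2025) = 1487*(-1/2025) = -1487/2025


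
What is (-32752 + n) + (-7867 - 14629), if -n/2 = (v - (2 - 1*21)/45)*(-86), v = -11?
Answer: -2568032/45 ≈ -57067.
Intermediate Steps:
n = -81872/45 (n = -2*(-11 - (2 - 1*21)/45)*(-86) = -2*(-11 - (2 - 21)/45)*(-86) = -2*(-11 - (-19)/45)*(-86) = -2*(-11 - 1*(-19/45))*(-86) = -2*(-11 + 19/45)*(-86) = -(-952)*(-86)/45 = -2*40936/45 = -81872/45 ≈ -1819.4)
(-32752 + n) + (-7867 - 14629) = (-32752 - 81872/45) + (-7867 - 14629) = -1555712/45 - 22496 = -2568032/45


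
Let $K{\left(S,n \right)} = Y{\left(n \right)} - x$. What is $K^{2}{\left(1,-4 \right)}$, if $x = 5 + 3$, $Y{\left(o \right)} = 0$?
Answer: $64$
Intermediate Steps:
$x = 8$
$K{\left(S,n \right)} = -8$ ($K{\left(S,n \right)} = 0 - 8 = -8$)
$K^{2}{\left(1,-4 \right)} = \left(-8\right)^{2} = 64$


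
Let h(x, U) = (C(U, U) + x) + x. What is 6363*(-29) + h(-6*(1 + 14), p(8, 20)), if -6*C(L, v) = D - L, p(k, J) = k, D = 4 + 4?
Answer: -184707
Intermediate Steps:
D = 8
C(L, v) = -4/3 + L/6 (C(L, v) = -(8 - L)/6 = -4/3 + L/6)
h(x, U) = -4/3 + 2*x + U/6 (h(x, U) = ((-4/3 + U/6) + x) + x = (-4/3 + x + U/6) + x = -4/3 + 2*x + U/6)
6363*(-29) + h(-6*(1 + 14), p(8, 20)) = 6363*(-29) + (-4/3 + 2*(-6*(1 + 14)) + (⅙)*8) = -184527 + (-4/3 + 2*(-6*15) + 4/3) = -184527 + (-4/3 + 2*(-90) + 4/3) = -184527 + (-4/3 - 180 + 4/3) = -184527 - 180 = -184707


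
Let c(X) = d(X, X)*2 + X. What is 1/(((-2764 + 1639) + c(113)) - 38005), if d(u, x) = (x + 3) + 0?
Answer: -1/38785 ≈ -2.5783e-5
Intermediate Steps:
d(u, x) = 3 + x (d(u, x) = (3 + x) + 0 = 3 + x)
c(X) = 6 + 3*X (c(X) = (3 + X)*2 + X = (6 + 2*X) + X = 6 + 3*X)
1/(((-2764 + 1639) + c(113)) - 38005) = 1/(((-2764 + 1639) + (6 + 3*113)) - 38005) = 1/((-1125 + (6 + 339)) - 38005) = 1/((-1125 + 345) - 38005) = 1/(-780 - 38005) = 1/(-38785) = -1/38785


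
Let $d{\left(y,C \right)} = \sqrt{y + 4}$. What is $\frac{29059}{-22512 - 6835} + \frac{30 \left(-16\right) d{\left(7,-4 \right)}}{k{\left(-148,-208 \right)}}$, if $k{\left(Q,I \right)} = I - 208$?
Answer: $- \frac{29059}{29347} + \frac{15 \sqrt{11}}{13} \approx 2.8367$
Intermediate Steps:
$d{\left(y,C \right)} = \sqrt{4 + y}$
$k{\left(Q,I \right)} = -208 + I$
$\frac{29059}{-22512 - 6835} + \frac{30 \left(-16\right) d{\left(7,-4 \right)}}{k{\left(-148,-208 \right)}} = \frac{29059}{-22512 - 6835} + \frac{30 \left(-16\right) \sqrt{4 + 7}}{-208 - 208} = \frac{29059}{-29347} + \frac{\left(-480\right) \sqrt{11}}{-416} = 29059 \left(- \frac{1}{29347}\right) + - 480 \sqrt{11} \left(- \frac{1}{416}\right) = - \frac{29059}{29347} + \frac{15 \sqrt{11}}{13}$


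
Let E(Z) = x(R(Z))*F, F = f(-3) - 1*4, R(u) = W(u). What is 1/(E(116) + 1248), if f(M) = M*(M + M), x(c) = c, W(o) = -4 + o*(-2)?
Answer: -1/2056 ≈ -0.00048638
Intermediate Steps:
W(o) = -4 - 2*o
R(u) = -4 - 2*u
f(M) = 2*M² (f(M) = M*(2*M) = 2*M²)
F = 14 (F = 2*(-3)² - 1*4 = 2*9 - 4 = 18 - 4 = 14)
E(Z) = -56 - 28*Z (E(Z) = (-4 - 2*Z)*14 = -56 - 28*Z)
1/(E(116) + 1248) = 1/((-56 - 28*116) + 1248) = 1/((-56 - 3248) + 1248) = 1/(-3304 + 1248) = 1/(-2056) = -1/2056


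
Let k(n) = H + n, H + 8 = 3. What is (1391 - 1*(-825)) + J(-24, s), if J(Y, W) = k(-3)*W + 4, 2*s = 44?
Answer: 2044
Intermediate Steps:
H = -5 (H = -8 + 3 = -5)
s = 22 (s = (½)*44 = 22)
k(n) = -5 + n
J(Y, W) = 4 - 8*W (J(Y, W) = (-5 - 3)*W + 4 = -8*W + 4 = 4 - 8*W)
(1391 - 1*(-825)) + J(-24, s) = (1391 - 1*(-825)) + (4 - 8*22) = (1391 + 825) + (4 - 176) = 2216 - 172 = 2044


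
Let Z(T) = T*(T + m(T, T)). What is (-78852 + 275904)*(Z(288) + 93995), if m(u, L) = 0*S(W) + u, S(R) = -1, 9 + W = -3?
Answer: 51210464916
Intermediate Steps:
W = -12 (W = -9 - 3 = -12)
m(u, L) = u (m(u, L) = 0*(-1) + u = 0 + u = u)
Z(T) = 2*T² (Z(T) = T*(T + T) = T*(2*T) = 2*T²)
(-78852 + 275904)*(Z(288) + 93995) = (-78852 + 275904)*(2*288² + 93995) = 197052*(2*82944 + 93995) = 197052*(165888 + 93995) = 197052*259883 = 51210464916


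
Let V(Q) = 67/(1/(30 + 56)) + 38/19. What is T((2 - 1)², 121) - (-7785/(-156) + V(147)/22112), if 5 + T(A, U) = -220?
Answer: -19774423/71864 ≈ -275.16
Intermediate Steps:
T(A, U) = -225 (T(A, U) = -5 - 220 = -225)
V(Q) = 5764 (V(Q) = 67/(1/86) + 38*(1/19) = 67/(1/86) + 2 = 67*86 + 2 = 5762 + 2 = 5764)
T((2 - 1)², 121) - (-7785/(-156) + V(147)/22112) = -225 - (-7785/(-156) + 5764/22112) = -225 - (-7785*(-1/156) + 5764*(1/22112)) = -225 - (2595/52 + 1441/5528) = -225 - 1*3605023/71864 = -225 - 3605023/71864 = -19774423/71864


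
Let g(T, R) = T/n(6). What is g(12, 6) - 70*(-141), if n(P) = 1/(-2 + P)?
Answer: 9918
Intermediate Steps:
g(T, R) = 4*T (g(T, R) = T/(1/(-2 + 6)) = T/(1/4) = T*4 = 4*T)
g(12, 6) - 70*(-141) = 4*12 - 70*(-141) = 48 + 9870 = 9918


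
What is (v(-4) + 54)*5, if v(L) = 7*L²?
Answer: 830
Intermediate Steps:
(v(-4) + 54)*5 = (7*(-4)² + 54)*5 = (7*16 + 54)*5 = (112 + 54)*5 = 166*5 = 830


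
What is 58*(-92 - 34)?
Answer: -7308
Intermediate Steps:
58*(-92 - 34) = 58*(-126) = -7308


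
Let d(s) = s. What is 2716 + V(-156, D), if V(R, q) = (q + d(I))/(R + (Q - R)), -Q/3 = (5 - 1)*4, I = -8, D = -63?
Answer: 130439/48 ≈ 2717.5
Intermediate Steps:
Q = -48 (Q = -3*(5 - 1)*4 = -12*4 = -3*16 = -48)
V(R, q) = ⅙ - q/48 (V(R, q) = (q - 8)/(R + (-48 - R)) = (-8 + q)/(-48) = (-8 + q)*(-1/48) = ⅙ - q/48)
2716 + V(-156, D) = 2716 + (⅙ - 1/48*(-63)) = 2716 + (⅙ + 21/16) = 2716 + 71/48 = 130439/48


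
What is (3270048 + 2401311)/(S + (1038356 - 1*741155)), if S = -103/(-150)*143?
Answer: 850703850/44594879 ≈ 19.076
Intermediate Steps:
S = 14729/150 (S = -103*(-1/150)*143 = (103/150)*143 = 14729/150 ≈ 98.193)
(3270048 + 2401311)/(S + (1038356 - 1*741155)) = (3270048 + 2401311)/(14729/150 + (1038356 - 1*741155)) = 5671359/(14729/150 + (1038356 - 741155)) = 5671359/(14729/150 + 297201) = 5671359/(44594879/150) = 5671359*(150/44594879) = 850703850/44594879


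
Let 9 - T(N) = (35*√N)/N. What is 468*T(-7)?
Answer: 4212 + 2340*I*√7 ≈ 4212.0 + 6191.1*I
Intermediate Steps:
T(N) = 9 - 35/√N (T(N) = 9 - 35*√N/N = 9 - 35/√N)
468*T(-7) = 468*(9 - (-5)*I*√7) = 468*(9 + 5*I*√7) = 4212 + 2340*I*√7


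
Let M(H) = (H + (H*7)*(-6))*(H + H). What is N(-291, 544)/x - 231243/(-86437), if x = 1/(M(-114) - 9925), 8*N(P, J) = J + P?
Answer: -23521756755973/691496 ≈ -3.4016e+7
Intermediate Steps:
N(P, J) = J/8 + P/8 (N(P, J) = (J + P)/8 = J/8 + P/8)
M(H) = -82*H² (M(H) = (H + (7*H)*(-6))*(2*H) = (H - 42*H)*(2*H) = (-41*H)*(2*H) = -82*H²)
x = -1/1075597 (x = 1/(-82*(-114)² - 9925) = 1/(-82*12996 - 9925) = 1/(-1065672 - 9925) = 1/(-1075597) = -1/1075597 ≈ -9.2972e-7)
N(-291, 544)/x - 231243/(-86437) = ((⅛)*544 + (⅛)*(-291))/(-1/1075597) - 231243/(-86437) = (68 - 291/8)*(-1075597) - 231243*(-1/86437) = (253/8)*(-1075597) + 231243/86437 = -272126041/8 + 231243/86437 = -23521756755973/691496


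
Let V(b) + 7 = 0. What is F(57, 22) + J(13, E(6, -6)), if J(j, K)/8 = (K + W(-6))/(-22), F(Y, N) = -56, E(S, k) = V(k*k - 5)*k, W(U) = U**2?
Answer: -928/11 ≈ -84.364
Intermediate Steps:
V(b) = -7 (V(b) = -7 + 0 = -7)
E(S, k) = -7*k
J(j, K) = -144/11 - 4*K/11 (J(j, K) = 8*((K + (-6)**2)/(-22)) = 8*((K + 36)*(-1/22)) = 8*((36 + K)*(-1/22)) = 8*(-18/11 - K/22) = -144/11 - 4*K/11)
F(57, 22) + J(13, E(6, -6)) = -56 + (-144/11 - (-28)*(-6)/11) = -56 + (-144/11 - 4/11*42) = -56 + (-144/11 - 168/11) = -56 - 312/11 = -928/11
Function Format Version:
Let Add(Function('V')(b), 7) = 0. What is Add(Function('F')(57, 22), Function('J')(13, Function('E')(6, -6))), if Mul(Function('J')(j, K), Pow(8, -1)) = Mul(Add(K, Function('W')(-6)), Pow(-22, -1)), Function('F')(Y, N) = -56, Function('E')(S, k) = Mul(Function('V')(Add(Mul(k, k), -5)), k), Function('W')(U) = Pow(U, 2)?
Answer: Rational(-928, 11) ≈ -84.364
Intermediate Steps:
Function('V')(b) = -7 (Function('V')(b) = Add(-7, 0) = -7)
Function('E')(S, k) = Mul(-7, k)
Function('J')(j, K) = Add(Rational(-144, 11), Mul(Rational(-4, 11), K)) (Function('J')(j, K) = Mul(8, Mul(Add(K, Pow(-6, 2)), Pow(-22, -1))) = Mul(8, Mul(Add(K, 36), Rational(-1, 22))) = Mul(8, Mul(Add(36, K), Rational(-1, 22))) = Mul(8, Add(Rational(-18, 11), Mul(Rational(-1, 22), K))) = Add(Rational(-144, 11), Mul(Rational(-4, 11), K)))
Add(Function('F')(57, 22), Function('J')(13, Function('E')(6, -6))) = Add(-56, Add(Rational(-144, 11), Mul(Rational(-4, 11), Mul(-7, -6)))) = Add(-56, Add(Rational(-144, 11), Mul(Rational(-4, 11), 42))) = Add(-56, Add(Rational(-144, 11), Rational(-168, 11))) = Add(-56, Rational(-312, 11)) = Rational(-928, 11)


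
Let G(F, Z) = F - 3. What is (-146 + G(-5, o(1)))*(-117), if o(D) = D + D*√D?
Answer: 18018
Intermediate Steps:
o(D) = D + D^(3/2)
G(F, Z) = -3 + F
(-146 + G(-5, o(1)))*(-117) = (-146 + (-3 - 5))*(-117) = (-146 - 8)*(-117) = -154*(-117) = 18018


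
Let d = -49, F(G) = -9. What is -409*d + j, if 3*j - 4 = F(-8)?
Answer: 60118/3 ≈ 20039.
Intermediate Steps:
j = -5/3 (j = 4/3 + (⅓)*(-9) = 4/3 - 3 = -5/3 ≈ -1.6667)
-409*d + j = -409*(-49) - 5/3 = 20041 - 5/3 = 60118/3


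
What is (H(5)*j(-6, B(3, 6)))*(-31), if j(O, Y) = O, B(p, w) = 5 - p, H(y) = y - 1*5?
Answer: 0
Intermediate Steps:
H(y) = -5 + y (H(y) = y - 5 = -5 + y)
(H(5)*j(-6, B(3, 6)))*(-31) = ((-5 + 5)*(-6))*(-31) = (0*(-6))*(-31) = 0*(-31) = 0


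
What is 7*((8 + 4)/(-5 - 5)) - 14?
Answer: -112/5 ≈ -22.400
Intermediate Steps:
7*((8 + 4)/(-5 - 5)) - 14 = 7*(12/(-10)) - 14 = 7*(12*(-⅒)) - 14 = 7*(-6/5) - 14 = -42/5 - 14 = -112/5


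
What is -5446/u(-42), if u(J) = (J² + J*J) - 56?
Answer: -389/248 ≈ -1.5685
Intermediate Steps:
u(J) = -56 + 2*J² (u(J) = (J² + J²) - 56 = 2*J² - 56 = -56 + 2*J²)
-5446/u(-42) = -5446/(-56 + 2*(-42)²) = -5446/(-56 + 2*1764) = -5446/(-56 + 3528) = -5446/3472 = -5446*1/3472 = -389/248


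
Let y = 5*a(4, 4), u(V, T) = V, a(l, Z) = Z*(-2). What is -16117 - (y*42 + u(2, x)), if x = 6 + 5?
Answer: -14439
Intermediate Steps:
a(l, Z) = -2*Z
x = 11
y = -40 (y = 5*(-2*4) = 5*(-8) = -40)
-16117 - (y*42 + u(2, x)) = -16117 - (-40*42 + 2) = -16117 - (-1680 + 2) = -16117 - 1*(-1678) = -16117 + 1678 = -14439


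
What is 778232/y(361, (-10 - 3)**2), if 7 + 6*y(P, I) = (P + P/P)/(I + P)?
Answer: -206231480/279 ≈ -7.3918e+5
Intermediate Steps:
y(P, I) = -7/6 + (1 + P)/(6*(I + P)) (y(P, I) = -7/6 + ((P + P/P)/(I + P))/6 = -7/6 + ((P + 1)/(I + P))/6 = -7/6 + ((1 + P)/(I + P))/6 = -7/6 + (1 + P)/(6*(I + P)))
778232/y(361, (-10 - 3)**2) = 778232/(((1/6 - 1*361 - 7*(-10 - 3)**2/6)/((-10 - 3)**2 + 361))) = 778232/(((1/6 - 361 - 7/6*(-13)**2)/((-13)**2 + 361))) = 778232/(((1/6 - 361 - 7/6*169)/(169 + 361))) = 778232/(((1/6 - 361 - 1183/6)/530)) = 778232/(((1/530)*(-558))) = 778232/(-279/265) = 778232*(-265/279) = -206231480/279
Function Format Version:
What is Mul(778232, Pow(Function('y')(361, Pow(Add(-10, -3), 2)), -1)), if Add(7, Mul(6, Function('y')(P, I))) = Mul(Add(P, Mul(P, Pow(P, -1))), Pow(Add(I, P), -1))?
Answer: Rational(-206231480, 279) ≈ -7.3918e+5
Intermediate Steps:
Function('y')(P, I) = Add(Rational(-7, 6), Mul(Rational(1, 6), Pow(Add(I, P), -1), Add(1, P))) (Function('y')(P, I) = Add(Rational(-7, 6), Mul(Rational(1, 6), Mul(Add(P, Mul(P, Pow(P, -1))), Pow(Add(I, P), -1)))) = Add(Rational(-7, 6), Mul(Rational(1, 6), Mul(Add(P, 1), Pow(Add(I, P), -1)))) = Add(Rational(-7, 6), Mul(Rational(1, 6), Mul(Add(1, P), Pow(Add(I, P), -1)))) = Add(Rational(-7, 6), Mul(Rational(1, 6), Mul(Pow(Add(I, P), -1), Add(1, P)))) = Add(Rational(-7, 6), Mul(Rational(1, 6), Pow(Add(I, P), -1), Add(1, P))))
Mul(778232, Pow(Function('y')(361, Pow(Add(-10, -3), 2)), -1)) = Mul(778232, Pow(Mul(Pow(Add(Pow(Add(-10, -3), 2), 361), -1), Add(Rational(1, 6), Mul(-1, 361), Mul(Rational(-7, 6), Pow(Add(-10, -3), 2)))), -1)) = Mul(778232, Pow(Mul(Pow(Add(Pow(-13, 2), 361), -1), Add(Rational(1, 6), -361, Mul(Rational(-7, 6), Pow(-13, 2)))), -1)) = Mul(778232, Pow(Mul(Pow(Add(169, 361), -1), Add(Rational(1, 6), -361, Mul(Rational(-7, 6), 169))), -1)) = Mul(778232, Pow(Mul(Pow(530, -1), Add(Rational(1, 6), -361, Rational(-1183, 6))), -1)) = Mul(778232, Pow(Mul(Rational(1, 530), -558), -1)) = Mul(778232, Pow(Rational(-279, 265), -1)) = Mul(778232, Rational(-265, 279)) = Rational(-206231480, 279)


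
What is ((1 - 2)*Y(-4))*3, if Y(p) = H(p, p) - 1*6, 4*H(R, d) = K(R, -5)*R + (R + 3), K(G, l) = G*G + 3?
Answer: 303/4 ≈ 75.750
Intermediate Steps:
K(G, l) = 3 + G² (K(G, l) = G² + 3 = 3 + G²)
H(R, d) = ¾ + R/4 + R*(3 + R²)/4 (H(R, d) = ((3 + R²)*R + (R + 3))/4 = (R*(3 + R²) + (3 + R))/4 = (3 + R + R*(3 + R²))/4 = ¾ + R/4 + R*(3 + R²)/4)
Y(p) = -21/4 + p + p³/4 (Y(p) = (¾ + p + p³/4) - 1*6 = (¾ + p + p³/4) - 6 = -21/4 + p + p³/4)
((1 - 2)*Y(-4))*3 = ((1 - 2)*(-21/4 - 4 + (¼)*(-4)³))*3 = -(-21/4 - 4 + (¼)*(-64))*3 = -(-21/4 - 4 - 16)*3 = -1*(-101/4)*3 = (101/4)*3 = 303/4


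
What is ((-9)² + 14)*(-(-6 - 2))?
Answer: 760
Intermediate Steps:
((-9)² + 14)*(-(-6 - 2)) = (81 + 14)*(-1*(-8)) = 95*8 = 760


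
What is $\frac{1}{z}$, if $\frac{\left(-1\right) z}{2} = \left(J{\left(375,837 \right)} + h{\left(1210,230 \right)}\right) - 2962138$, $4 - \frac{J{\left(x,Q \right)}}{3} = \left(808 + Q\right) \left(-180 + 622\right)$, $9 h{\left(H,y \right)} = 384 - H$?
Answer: $\frac{9}{92582780} \approx 9.721 \cdot 10^{-8}$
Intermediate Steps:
$h{\left(H,y \right)} = \frac{128}{3} - \frac{H}{9}$ ($h{\left(H,y \right)} = \frac{384 - H}{9} = \frac{128}{3} - \frac{H}{9}$)
$J{\left(x,Q \right)} = -1071396 - 1326 Q$ ($J{\left(x,Q \right)} = 12 - 3 \left(808 + Q\right) \left(-180 + 622\right) = 12 - 3 \left(808 + Q\right) 442 = 12 - 3 \left(357136 + 442 Q\right) = 12 - \left(1071408 + 1326 Q\right) = -1071396 - 1326 Q$)
$z = \frac{92582780}{9}$ ($z = - 2 \left(\left(\left(-1071396 - 1109862\right) + \left(\frac{128}{3} - \frac{1210}{9}\right)\right) - 2962138\right) = - 2 \left(\left(-2181258 - \frac{826}{9}\right) - 2962138\right) = - 2 \left(- \frac{19632148}{9} - 2962138\right) = \left(-2\right) \left(- \frac{46291390}{9}\right) = \frac{92582780}{9} \approx 1.0287 \cdot 10^{7}$)
$\frac{1}{z} = \frac{1}{\frac{92582780}{9}} = \frac{9}{92582780}$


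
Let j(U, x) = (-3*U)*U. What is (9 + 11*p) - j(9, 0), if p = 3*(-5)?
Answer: 87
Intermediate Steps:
j(U, x) = -3*U²
p = -15
(9 + 11*p) - j(9, 0) = (9 + 11*(-15)) - (-3)*9² = (9 - 165) - (-3)*81 = -156 - 1*(-243) = -156 + 243 = 87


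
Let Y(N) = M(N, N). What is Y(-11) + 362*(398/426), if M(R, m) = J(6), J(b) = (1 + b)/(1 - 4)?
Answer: 23847/71 ≈ 335.87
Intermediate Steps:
J(b) = -⅓ - b/3 (J(b) = (1 + b)/(-3) = (1 + b)*(-⅓) = -⅓ - b/3)
M(R, m) = -7/3 (M(R, m) = -⅓ - ⅓*6 = -⅓ - 2 = -7/3)
Y(N) = -7/3
Y(-11) + 362*(398/426) = -7/3 + 362*(398/426) = -7/3 + 362*(398*(1/426)) = -7/3 + 362*(199/213) = -7/3 + 72038/213 = 23847/71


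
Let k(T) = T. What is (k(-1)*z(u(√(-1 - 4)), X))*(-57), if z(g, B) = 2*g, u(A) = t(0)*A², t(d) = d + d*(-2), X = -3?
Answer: 0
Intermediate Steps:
t(d) = -d (t(d) = d - 2*d = -d)
u(A) = 0 (u(A) = (-1*0)*A² = 0*A² = 0)
(k(-1)*z(u(√(-1 - 4)), X))*(-57) = -2*0*(-57) = -1*0*(-57) = 0*(-57) = 0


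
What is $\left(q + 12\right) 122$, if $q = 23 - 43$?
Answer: $-976$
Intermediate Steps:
$q = -20$
$\left(q + 12\right) 122 = \left(-20 + 12\right) 122 = \left(-8\right) 122 = -976$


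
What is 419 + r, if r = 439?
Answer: 858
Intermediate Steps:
419 + r = 419 + 439 = 858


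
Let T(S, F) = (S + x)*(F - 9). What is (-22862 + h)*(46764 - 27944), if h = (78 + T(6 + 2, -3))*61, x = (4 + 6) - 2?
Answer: -561137120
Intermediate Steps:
x = 8 (x = 10 - 2 = 8)
T(S, F) = (-9 + F)*(8 + S) (T(S, F) = (S + 8)*(F - 9) = (8 + S)*(-9 + F) = (-9 + F)*(8 + S))
h = -6954 (h = (78 + (-72 - 9*(6 + 2) + 8*(-3) - 3*(6 + 2)))*61 = (78 + (-72 - 9*8 - 24 - 3*8))*61 = (78 + (-72 - 72 - 24 - 24))*61 = (78 - 192)*61 = -114*61 = -6954)
(-22862 + h)*(46764 - 27944) = (-22862 - 6954)*(46764 - 27944) = -29816*18820 = -561137120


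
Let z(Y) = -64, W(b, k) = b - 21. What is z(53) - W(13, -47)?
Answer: -56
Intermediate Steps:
W(b, k) = -21 + b
z(53) - W(13, -47) = -64 - (-21 + 13) = -64 - 1*(-8) = -64 + 8 = -56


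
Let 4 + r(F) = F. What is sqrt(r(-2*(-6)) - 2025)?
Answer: I*sqrt(2017) ≈ 44.911*I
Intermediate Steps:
r(F) = -4 + F
sqrt(r(-2*(-6)) - 2025) = sqrt((-4 - 2*(-6)) - 2025) = sqrt((-4 + 12) - 2025) = sqrt(8 - 2025) = sqrt(-2017) = I*sqrt(2017)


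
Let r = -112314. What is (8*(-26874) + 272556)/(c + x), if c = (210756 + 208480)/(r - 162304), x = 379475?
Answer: 7904055276/52105123157 ≈ 0.15169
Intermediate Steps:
c = -209618/137309 (c = (210756 + 208480)/(-112314 - 162304) = 419236/(-274618) = 419236*(-1/274618) = -209618/137309 ≈ -1.5266)
(8*(-26874) + 272556)/(c + x) = (8*(-26874) + 272556)/(-209618/137309 + 379475) = (-214992 + 272556)/(52105123157/137309) = 57564*(137309/52105123157) = 7904055276/52105123157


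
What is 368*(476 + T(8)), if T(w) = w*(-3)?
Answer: 166336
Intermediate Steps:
T(w) = -3*w
368*(476 + T(8)) = 368*(476 - 3*8) = 368*(476 - 24) = 368*452 = 166336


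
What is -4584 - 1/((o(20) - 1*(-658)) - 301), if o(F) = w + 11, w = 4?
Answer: -1705249/372 ≈ -4584.0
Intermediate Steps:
o(F) = 15 (o(F) = 4 + 11 = 15)
-4584 - 1/((o(20) - 1*(-658)) - 301) = -4584 - 1/((15 - 1*(-658)) - 301) = -4584 - 1/((15 + 658) - 301) = -4584 - 1/(673 - 301) = -4584 - 1/372 = -1705249/372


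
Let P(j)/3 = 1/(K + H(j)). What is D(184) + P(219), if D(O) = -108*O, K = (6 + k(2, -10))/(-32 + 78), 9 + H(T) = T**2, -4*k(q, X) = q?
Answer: -87667215564/4411595 ≈ -19872.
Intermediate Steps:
k(q, X) = -q/4
H(T) = -9 + T**2
K = 11/92 (K = (6 - 1/4*2)/(-32 + 78) = (6 - 1/2)/46 = (11/2)*(1/46) = 11/92 ≈ 0.11957)
P(j) = 3/(-817/92 + j**2) (P(j) = 3/(11/92 + (-9 + j**2)) = 3/(-817/92 + j**2))
D(184) + P(219) = -108*184 + 276/(-817 + 92*219**2) = -19872 + 276/(-817 + 92*47961) = -19872 + 276/(-817 + 4412412) = -19872 + 276/4411595 = -87667215564/4411595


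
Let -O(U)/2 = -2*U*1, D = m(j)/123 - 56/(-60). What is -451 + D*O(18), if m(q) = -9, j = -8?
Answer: -79759/205 ≈ -389.07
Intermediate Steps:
D = 529/615 (D = -9/123 - 56/(-60) = -9*1/123 - 56*(-1/60) = -3/41 + 14/15 = 529/615 ≈ 0.86016)
O(U) = 4*U (O(U) = -2*(-2*U) = -(-4)*U = 4*U)
-451 + D*O(18) = -451 + 529*(4*18)/615 = -451 + (529/615)*72 = -451 + 12696/205 = -79759/205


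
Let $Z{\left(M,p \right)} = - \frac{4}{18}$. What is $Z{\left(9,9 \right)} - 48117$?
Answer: $- \frac{433055}{9} \approx -48117.0$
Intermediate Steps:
$Z{\left(M,p \right)} = - \frac{2}{9}$ ($Z{\left(M,p \right)} = \left(-4\right) \frac{1}{18} = - \frac{2}{9}$)
$Z{\left(9,9 \right)} - 48117 = - \frac{2}{9} - 48117 = - \frac{433055}{9}$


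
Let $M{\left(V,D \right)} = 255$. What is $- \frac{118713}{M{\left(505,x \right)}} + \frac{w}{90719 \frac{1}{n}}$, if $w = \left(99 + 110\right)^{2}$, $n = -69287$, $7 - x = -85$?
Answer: $- \frac{260844504544}{7711115} \approx -33827.0$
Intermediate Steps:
$x = 92$ ($x = 7 - -85 = 7 + 85 = 92$)
$w = 43681$ ($w = 209^{2} = 43681$)
$- \frac{118713}{M{\left(505,x \right)}} + \frac{w}{90719 \frac{1}{n}} = - \frac{118713}{255} + \frac{43681}{90719 \frac{1}{-69287}} = \left(-118713\right) \frac{1}{255} + \frac{43681}{90719 \left(- \frac{1}{69287}\right)} = - \frac{39571}{85} + \frac{43681}{- \frac{90719}{69287}} = - \frac{39571}{85} + 43681 \left(- \frac{69287}{90719}\right) = - \frac{39571}{85} - \frac{3026525447}{90719} = - \frac{260844504544}{7711115}$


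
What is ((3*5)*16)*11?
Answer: 2640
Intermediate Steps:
((3*5)*16)*11 = (15*16)*11 = 240*11 = 2640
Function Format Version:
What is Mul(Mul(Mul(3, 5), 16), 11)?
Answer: 2640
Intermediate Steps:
Mul(Mul(Mul(3, 5), 16), 11) = Mul(Mul(15, 16), 11) = Mul(240, 11) = 2640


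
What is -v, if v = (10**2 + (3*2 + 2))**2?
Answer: -11664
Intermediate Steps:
v = 11664 (v = (100 + (6 + 2))**2 = (100 + 8)**2 = 108**2 = 11664)
-v = -1*11664 = -11664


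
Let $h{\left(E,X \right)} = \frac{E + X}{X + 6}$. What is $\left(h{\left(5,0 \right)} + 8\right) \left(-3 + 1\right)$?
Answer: $- \frac{53}{3} \approx -17.667$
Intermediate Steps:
$h{\left(E,X \right)} = \frac{E + X}{6 + X}$
$\left(h{\left(5,0 \right)} + 8\right) \left(-3 + 1\right) = \left(\frac{5 + 0}{6 + 0} + 8\right) \left(-3 + 1\right) = \left(\frac{1}{6} \cdot 5 + 8\right) \left(-2\right) = \left(\frac{5}{6} + 8\right) \left(-2\right) = \frac{53}{6} \left(-2\right) = - \frac{53}{3}$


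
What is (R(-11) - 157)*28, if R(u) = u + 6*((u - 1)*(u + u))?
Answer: 39648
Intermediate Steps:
R(u) = u + 12*u*(-1 + u) (R(u) = u + 6*((-1 + u)*(2*u)) = u + 6*(2*u*(-1 + u)) = u + 12*u*(-1 + u))
(R(-11) - 157)*28 = (-11*(-11 + 12*(-11)) - 157)*28 = (-11*(-11 - 132) - 157)*28 = (-11*(-143) - 157)*28 = (1573 - 157)*28 = 1416*28 = 39648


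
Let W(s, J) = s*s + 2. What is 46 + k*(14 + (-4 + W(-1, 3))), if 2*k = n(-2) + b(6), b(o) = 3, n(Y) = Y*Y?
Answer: 183/2 ≈ 91.500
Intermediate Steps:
W(s, J) = 2 + s² (W(s, J) = s² + 2 = 2 + s²)
n(Y) = Y²
k = 7/2 (k = ((-2)² + 3)/2 = (4 + 3)/2 = (½)*7 = 7/2 ≈ 3.5000)
46 + k*(14 + (-4 + W(-1, 3))) = 46 + 7*(14 + (-4 + (2 + (-1)²)))/2 = 46 + 7*(14 + (-4 + (2 + 1)))/2 = 46 + 7*(14 + (-4 + 3))/2 = 46 + 7*(14 - 1)/2 = 46 + (7/2)*13 = 46 + 91/2 = 183/2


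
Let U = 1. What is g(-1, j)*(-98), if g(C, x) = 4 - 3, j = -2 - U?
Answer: -98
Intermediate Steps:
j = -3 (j = -2 - 1*1 = -2 - 1 = -3)
g(C, x) = 1
g(-1, j)*(-98) = 1*(-98) = -98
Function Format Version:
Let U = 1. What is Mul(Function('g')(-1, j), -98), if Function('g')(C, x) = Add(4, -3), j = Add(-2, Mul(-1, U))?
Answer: -98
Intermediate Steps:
j = -3 (j = Add(-2, Mul(-1, 1)) = Add(-2, -1) = -3)
Function('g')(C, x) = 1
Mul(Function('g')(-1, j), -98) = Mul(1, -98) = -98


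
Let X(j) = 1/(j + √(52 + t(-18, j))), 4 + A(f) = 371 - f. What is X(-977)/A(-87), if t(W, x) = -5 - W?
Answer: -977/433326656 - √65/433326656 ≈ -2.2733e-6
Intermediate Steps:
A(f) = 367 - f (A(f) = -4 + (371 - f) = 367 - f)
X(j) = 1/(j + √65) (X(j) = 1/(j + √(52 + (-5 - 1*(-18)))) = 1/(j + √(52 + (-5 + 18))) = 1/(j + √(52 + 13)) = 1/(j + √65))
X(-977)/A(-87) = 1/((-977 + √65)*(367 - 1*(-87))) = 1/((-977 + √65)*(367 + 87)) = 1/(-977 + √65*454) = (1/454)/(-977 + √65) = 1/(454*(-977 + √65))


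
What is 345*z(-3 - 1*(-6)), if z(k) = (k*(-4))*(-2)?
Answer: 8280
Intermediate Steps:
z(k) = 8*k (z(k) = -4*k*(-2) = 8*k)
345*z(-3 - 1*(-6)) = 345*(8*(-3 - 1*(-6))) = 345*(8*(-3 + 6)) = 345*(8*3) = 345*24 = 8280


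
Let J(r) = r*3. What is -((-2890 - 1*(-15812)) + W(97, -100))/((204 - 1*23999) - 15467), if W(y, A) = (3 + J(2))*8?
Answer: 6497/19631 ≈ 0.33096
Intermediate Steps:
J(r) = 3*r
W(y, A) = 72 (W(y, A) = (3 + 3*2)*8 = (3 + 6)*8 = 9*8 = 72)
-((-2890 - 1*(-15812)) + W(97, -100))/((204 - 1*23999) - 15467) = -((-2890 - 1*(-15812)) + 72)/((204 - 1*23999) - 15467) = -((-2890 + 15812) + 72)/((204 - 23999) - 15467) = -(12922 + 72)/(-23795 - 15467) = -12994/(-39262) = -12994*(-1)/39262 = -1*(-6497/19631) = 6497/19631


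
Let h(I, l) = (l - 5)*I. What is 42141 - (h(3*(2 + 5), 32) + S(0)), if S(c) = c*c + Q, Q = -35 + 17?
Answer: 41592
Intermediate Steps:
Q = -18
h(I, l) = I*(-5 + l) (h(I, l) = (-5 + l)*I = I*(-5 + l))
S(c) = -18 + c² (S(c) = c*c - 18 = c² - 18 = -18 + c²)
42141 - (h(3*(2 + 5), 32) + S(0)) = 42141 - ((3*(2 + 5))*(-5 + 32) + (-18 + 0²)) = 42141 - ((3*7)*27 + (-18 + 0)) = 42141 - (21*27 - 18) = 42141 - (567 - 18) = 42141 - 1*549 = 42141 - 549 = 41592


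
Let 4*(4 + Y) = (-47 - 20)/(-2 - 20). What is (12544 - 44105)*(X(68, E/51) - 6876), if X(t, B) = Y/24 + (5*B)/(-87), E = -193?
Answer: 677865447488483/3123648 ≈ 2.1701e+8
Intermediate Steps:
Y = -285/88 (Y = -4 + ((-47 - 20)/(-2 - 20))/4 = -4 + (-67/(-22))/4 = -4 + (-67*(-1/22))/4 = -4 + (¼)*(67/22) = -4 + 67/88 = -285/88 ≈ -3.2386)
X(t, B) = -95/704 - 5*B/87 (X(t, B) = -285/88/24 + (5*B)/(-87) = -285/88*1/24 + (5*B)*(-1/87) = -95/704 - 5*B/87)
(12544 - 44105)*(X(68, E/51) - 6876) = (12544 - 44105)*((-95/704 - (-965)/(87*51)) - 6876) = -31561*((-95/704 - (-965)/(87*51)) - 6876) = -31561*((-95/704 - 5/87*(-193/51)) - 6876) = -31561*((-95/704 + 965/4437) - 6876) = -31561*(257845/3123648 - 6876) = -31561*(-21477945803/3123648) = 677865447488483/3123648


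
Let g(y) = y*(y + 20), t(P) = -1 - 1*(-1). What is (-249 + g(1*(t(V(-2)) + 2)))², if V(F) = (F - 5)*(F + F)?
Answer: 42025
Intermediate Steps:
V(F) = 2*F*(-5 + F) (V(F) = (-5 + F)*(2*F) = 2*F*(-5 + F))
t(P) = 0 (t(P) = -1 + 1 = 0)
g(y) = y*(20 + y)
(-249 + g(1*(t(V(-2)) + 2)))² = (-249 + (1*(0 + 2))*(20 + 1*(0 + 2)))² = (-249 + (1*2)*(20 + 1*2))² = (-249 + 2*(20 + 2))² = (-249 + 2*22)² = (-249 + 44)² = (-205)² = 42025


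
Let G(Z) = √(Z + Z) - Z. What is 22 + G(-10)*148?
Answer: 1502 + 296*I*√5 ≈ 1502.0 + 661.88*I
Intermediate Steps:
G(Z) = -Z + √2*√Z (G(Z) = √(2*Z) - Z = √2*√Z - Z = -Z + √2*√Z)
22 + G(-10)*148 = 22 + (-1*(-10) + √2*√(-10))*148 = 22 + (10 + √2*(I*√10))*148 = 22 + (10 + 2*I*√5)*148 = 22 + (1480 + 296*I*√5) = 1502 + 296*I*√5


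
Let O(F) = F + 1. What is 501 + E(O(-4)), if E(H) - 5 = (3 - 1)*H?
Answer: 500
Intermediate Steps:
O(F) = 1 + F
E(H) = 5 + 2*H (E(H) = 5 + (3 - 1)*H = 5 + 2*H)
501 + E(O(-4)) = 501 + (5 + 2*(1 - 4)) = 501 + (5 + 2*(-3)) = 501 + (5 - 6) = 501 - 1 = 500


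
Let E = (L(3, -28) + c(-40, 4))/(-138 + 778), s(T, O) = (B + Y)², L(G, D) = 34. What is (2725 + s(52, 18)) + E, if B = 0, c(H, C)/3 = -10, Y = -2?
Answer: 436641/160 ≈ 2729.0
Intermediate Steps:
c(H, C) = -30 (c(H, C) = 3*(-10) = -30)
s(T, O) = 4 (s(T, O) = (0 - 2)² = (-2)² = 4)
E = 1/160 (E = (34 - 30)/(-138 + 778) = 4/640 = 4*(1/640) = 1/160 ≈ 0.0062500)
(2725 + s(52, 18)) + E = (2725 + 4) + 1/160 = 2729 + 1/160 = 436641/160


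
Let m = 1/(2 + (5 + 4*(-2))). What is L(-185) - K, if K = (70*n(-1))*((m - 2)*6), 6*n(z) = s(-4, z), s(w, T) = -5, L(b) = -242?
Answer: -1292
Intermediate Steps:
n(z) = -⅚ (n(z) = (⅙)*(-5) = -⅚)
m = -1 (m = 1/(2 + (5 - 8)) = 1/(2 - 3) = 1/(-1) = -1)
K = 1050 (K = (70*(-⅚))*((-1 - 2)*6) = -(-175)*6 = -175/3*(-18) = 1050)
L(-185) - K = -242 - 1*1050 = -242 - 1050 = -1292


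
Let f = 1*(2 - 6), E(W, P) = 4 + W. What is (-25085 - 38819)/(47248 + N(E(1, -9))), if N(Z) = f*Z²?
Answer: -15976/11787 ≈ -1.3554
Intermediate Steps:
f = -4 (f = 1*(-4) = -4)
N(Z) = -4*Z²
(-25085 - 38819)/(47248 + N(E(1, -9))) = (-25085 - 38819)/(47248 - 4*(4 + 1)²) = -63904/(47248 - 4*5²) = -63904/(47248 - 4*25) = -63904/(47248 - 100) = -63904/47148 = -63904*1/47148 = -15976/11787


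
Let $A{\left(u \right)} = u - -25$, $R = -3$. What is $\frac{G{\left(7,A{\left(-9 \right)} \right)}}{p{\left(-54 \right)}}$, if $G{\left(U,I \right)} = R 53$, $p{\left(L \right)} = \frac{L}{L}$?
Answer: $-159$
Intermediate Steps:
$p{\left(L \right)} = 1$
$A{\left(u \right)} = 25 + u$ ($A{\left(u \right)} = u + 25 = 25 + u$)
$G{\left(U,I \right)} = -159$ ($G{\left(U,I \right)} = \left(-3\right) 53 = -159$)
$\frac{G{\left(7,A{\left(-9 \right)} \right)}}{p{\left(-54 \right)}} = - \frac{159}{1} = \left(-159\right) 1 = -159$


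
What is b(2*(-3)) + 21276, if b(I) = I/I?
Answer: 21277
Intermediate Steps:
b(I) = 1
b(2*(-3)) + 21276 = 1 + 21276 = 21277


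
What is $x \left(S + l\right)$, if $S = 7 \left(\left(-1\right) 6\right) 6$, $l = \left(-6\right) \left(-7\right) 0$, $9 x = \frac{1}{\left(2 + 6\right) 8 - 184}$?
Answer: $\frac{7}{30} \approx 0.23333$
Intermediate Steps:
$x = - \frac{1}{1080}$ ($x = \frac{1}{9 \left(\left(2 + 6\right) 8 - 184\right)} = \frac{1}{9 \left(8 \cdot 8 - 184\right)} = \frac{1}{9 \left(64 - 184\right)} = \frac{1}{9 \left(-120\right)} = \frac{1}{9} \left(- \frac{1}{120}\right) = - \frac{1}{1080} \approx -0.00092593$)
$l = 0$ ($l = 42 \cdot 0 = 0$)
$S = -252$ ($S = 7 \left(-6\right) 6 = \left(-42\right) 6 = -252$)
$x \left(S + l\right) = - \frac{-252 + 0}{1080} = \left(- \frac{1}{1080}\right) \left(-252\right) = \frac{7}{30}$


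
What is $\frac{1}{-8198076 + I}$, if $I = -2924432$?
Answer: $- \frac{1}{11122508} \approx -8.9908 \cdot 10^{-8}$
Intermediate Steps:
$\frac{1}{-8198076 + I} = \frac{1}{-8198076 - 2924432} = \frac{1}{-11122508} = - \frac{1}{11122508}$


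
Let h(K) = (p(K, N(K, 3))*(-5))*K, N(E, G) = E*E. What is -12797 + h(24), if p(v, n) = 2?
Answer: -13037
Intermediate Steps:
N(E, G) = E²
h(K) = -10*K (h(K) = (2*(-5))*K = -10*K)
-12797 + h(24) = -12797 - 10*24 = -12797 - 240 = -13037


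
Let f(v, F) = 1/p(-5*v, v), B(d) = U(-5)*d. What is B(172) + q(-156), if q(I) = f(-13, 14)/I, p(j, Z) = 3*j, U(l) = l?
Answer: -26161201/30420 ≈ -860.00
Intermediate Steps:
B(d) = -5*d
f(v, F) = -1/(15*v) (f(v, F) = 1/(3*(-5*v)) = 1/(-15*v) = -1/(15*v))
q(I) = 1/(195*I) (q(I) = (-1/15/(-13))/I = (-1/15*(-1/13))/I = 1/(195*I))
B(172) + q(-156) = -5*172 + (1/195)/(-156) = -860 + (1/195)*(-1/156) = -860 - 1/30420 = -26161201/30420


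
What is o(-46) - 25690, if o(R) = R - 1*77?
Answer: -25813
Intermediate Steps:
o(R) = -77 + R (o(R) = R - 77 = -77 + R)
o(-46) - 25690 = (-77 - 46) - 25690 = -123 - 25690 = -25813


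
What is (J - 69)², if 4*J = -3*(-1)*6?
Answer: 16641/4 ≈ 4160.3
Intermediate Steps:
J = 9/2 (J = (-3*(-1)*6)/4 = (3*6)/4 = (¼)*18 = 9/2 ≈ 4.5000)
(J - 69)² = (9/2 - 69)² = (-129/2)² = 16641/4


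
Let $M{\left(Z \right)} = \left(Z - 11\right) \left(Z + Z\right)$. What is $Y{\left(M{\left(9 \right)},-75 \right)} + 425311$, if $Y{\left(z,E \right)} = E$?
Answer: $425236$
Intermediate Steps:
$M{\left(Z \right)} = 2 Z \left(-11 + Z\right)$ ($M{\left(Z \right)} = \left(-11 + Z\right) 2 Z = 2 Z \left(-11 + Z\right)$)
$Y{\left(M{\left(9 \right)},-75 \right)} + 425311 = -75 + 425311 = 425236$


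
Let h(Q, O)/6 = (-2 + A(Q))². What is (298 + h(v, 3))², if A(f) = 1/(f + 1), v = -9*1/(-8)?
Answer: 8132071684/83521 ≈ 97366.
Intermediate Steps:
v = 9/8 (v = -9*(-⅛) = 9/8 ≈ 1.1250)
A(f) = 1/(1 + f)
h(Q, O) = 6*(-2 + 1/(1 + Q))²
(298 + h(v, 3))² = (298 + 6*(1 + 2*(9/8))²/(1 + 9/8)²)² = (298 + 6*(1 + 9/4)²/(17/8)²)² = (298 + 6*(64/289)*(13/4)²)² = (298 + 6*(64/289)*(169/16))² = (298 + 4056/289)² = (90178/289)² = 8132071684/83521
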